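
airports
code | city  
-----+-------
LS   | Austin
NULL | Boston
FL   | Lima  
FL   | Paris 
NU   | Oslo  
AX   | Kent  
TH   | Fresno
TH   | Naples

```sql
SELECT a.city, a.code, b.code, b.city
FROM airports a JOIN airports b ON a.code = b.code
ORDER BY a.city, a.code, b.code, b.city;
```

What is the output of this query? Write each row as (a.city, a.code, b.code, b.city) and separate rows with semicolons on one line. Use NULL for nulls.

(Austin, LS, LS, Austin); (Fresno, TH, TH, Fresno); (Fresno, TH, TH, Naples); (Kent, AX, AX, Kent); (Lima, FL, FL, Lima); (Lima, FL, FL, Paris); (Naples, TH, TH, Fresno); (Naples, TH, TH, Naples); (Oslo, NU, NU, Oslo); (Paris, FL, FL, Lima); (Paris, FL, FL, Paris)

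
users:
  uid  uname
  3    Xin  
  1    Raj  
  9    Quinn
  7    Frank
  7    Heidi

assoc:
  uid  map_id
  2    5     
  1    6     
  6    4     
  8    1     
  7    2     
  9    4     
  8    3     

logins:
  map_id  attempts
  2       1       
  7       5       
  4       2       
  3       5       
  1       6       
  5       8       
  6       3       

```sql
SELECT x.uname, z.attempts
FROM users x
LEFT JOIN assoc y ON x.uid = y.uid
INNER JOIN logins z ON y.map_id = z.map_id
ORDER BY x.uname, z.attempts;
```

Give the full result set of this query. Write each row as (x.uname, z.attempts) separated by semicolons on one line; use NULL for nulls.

Joins associate left-to-right: users LEFT JOIN assoc on uid gives 5 intermediate row(s).
Then INNER JOIN `logins z` on map_id: keep only rows whose y.map_id appears in z.

(Frank, 1); (Heidi, 1); (Quinn, 2); (Raj, 3)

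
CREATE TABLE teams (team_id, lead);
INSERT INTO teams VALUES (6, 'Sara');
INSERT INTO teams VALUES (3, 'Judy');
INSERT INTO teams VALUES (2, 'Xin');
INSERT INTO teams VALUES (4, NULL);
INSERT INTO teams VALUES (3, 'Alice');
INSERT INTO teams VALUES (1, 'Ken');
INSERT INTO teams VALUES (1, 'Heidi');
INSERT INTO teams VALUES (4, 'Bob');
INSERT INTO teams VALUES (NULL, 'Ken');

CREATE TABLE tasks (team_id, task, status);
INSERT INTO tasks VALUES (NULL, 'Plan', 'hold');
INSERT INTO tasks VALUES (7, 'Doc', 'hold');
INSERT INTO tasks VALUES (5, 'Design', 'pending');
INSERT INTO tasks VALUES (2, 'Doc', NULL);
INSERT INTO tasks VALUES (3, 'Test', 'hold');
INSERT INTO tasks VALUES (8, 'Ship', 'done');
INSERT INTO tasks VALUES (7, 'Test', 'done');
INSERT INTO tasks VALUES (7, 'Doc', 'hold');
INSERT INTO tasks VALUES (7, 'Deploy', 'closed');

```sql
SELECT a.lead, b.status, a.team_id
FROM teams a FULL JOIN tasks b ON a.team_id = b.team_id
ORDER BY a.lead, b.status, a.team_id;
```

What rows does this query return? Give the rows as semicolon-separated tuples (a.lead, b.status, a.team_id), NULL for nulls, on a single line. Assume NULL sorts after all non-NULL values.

FULL OUTER JOIN keeps every row from both sides; unmatched rows get NULL for the other side's columns.
Matching on a.team_id = b.team_id. A NULL in a compared column never satisfies the condition.
- team_id=6: no b row matches, row kept with b columns NULL.
- team_id=3: 1 matching b row(s), so 1 row(s) emitted.
- team_id=2: 1 matching b row(s), so 1 row(s) emitted.
- team_id=4: no b row matches, row kept with b columns NULL.
- team_id=3: 1 matching b row(s), so 1 row(s) emitted.
- team_id=1: no b row matches, row kept with b columns NULL.
- team_id=1: no b row matches, row kept with b columns NULL.
- team_id=4: no b row matches, row kept with b columns NULL.
- team_id=NULL: no b row matches, row kept with b columns NULL.
- 7 row(s) from b found no a partner → padded with NULL.

(Alice, hold, 3); (Bob, NULL, 4); (Heidi, NULL, 1); (Judy, hold, 3); (Ken, NULL, 1); (Ken, NULL, NULL); (Sara, NULL, 6); (Xin, NULL, 2); (NULL, closed, NULL); (NULL, done, NULL); (NULL, done, NULL); (NULL, hold, NULL); (NULL, hold, NULL); (NULL, hold, NULL); (NULL, pending, NULL); (NULL, NULL, 4)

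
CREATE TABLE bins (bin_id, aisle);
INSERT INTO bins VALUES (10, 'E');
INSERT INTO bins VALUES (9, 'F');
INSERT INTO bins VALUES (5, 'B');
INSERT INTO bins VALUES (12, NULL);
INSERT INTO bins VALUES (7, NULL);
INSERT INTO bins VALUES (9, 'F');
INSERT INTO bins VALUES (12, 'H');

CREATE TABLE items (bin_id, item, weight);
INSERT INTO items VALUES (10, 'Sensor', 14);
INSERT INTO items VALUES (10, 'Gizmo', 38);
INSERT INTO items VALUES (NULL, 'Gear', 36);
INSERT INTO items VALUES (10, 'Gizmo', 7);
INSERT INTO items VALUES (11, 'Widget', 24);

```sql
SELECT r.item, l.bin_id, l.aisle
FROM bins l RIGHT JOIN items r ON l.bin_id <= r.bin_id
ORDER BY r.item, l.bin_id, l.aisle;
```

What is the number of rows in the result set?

21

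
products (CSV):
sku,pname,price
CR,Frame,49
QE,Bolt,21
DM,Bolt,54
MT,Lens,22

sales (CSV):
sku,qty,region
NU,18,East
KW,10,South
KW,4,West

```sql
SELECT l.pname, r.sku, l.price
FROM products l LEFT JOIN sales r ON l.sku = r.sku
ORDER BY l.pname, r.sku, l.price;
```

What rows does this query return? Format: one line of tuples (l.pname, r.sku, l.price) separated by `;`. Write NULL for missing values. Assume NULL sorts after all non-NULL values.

(Bolt, NULL, 21); (Bolt, NULL, 54); (Frame, NULL, 49); (Lens, NULL, 22)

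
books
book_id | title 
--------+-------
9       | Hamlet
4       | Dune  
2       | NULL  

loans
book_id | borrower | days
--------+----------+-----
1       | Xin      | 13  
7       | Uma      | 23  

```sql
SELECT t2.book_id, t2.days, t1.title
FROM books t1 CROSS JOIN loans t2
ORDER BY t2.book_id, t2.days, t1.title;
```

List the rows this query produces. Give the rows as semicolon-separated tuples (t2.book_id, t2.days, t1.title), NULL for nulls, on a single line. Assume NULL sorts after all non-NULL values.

CROSS JOIN pairs every row of `books` with every row of `loans`: 3 × 2 = 6 rows.
After projecting and ordering:
t2.book_id | t2.days | t1.title
1 | 13 | Dune
1 | 13 | Hamlet
1 | 13 | NULL
7 | 23 | Dune
7 | 23 | Hamlet
7 | 23 | NULL

(1, 13, Dune); (1, 13, Hamlet); (1, 13, NULL); (7, 23, Dune); (7, 23, Hamlet); (7, 23, NULL)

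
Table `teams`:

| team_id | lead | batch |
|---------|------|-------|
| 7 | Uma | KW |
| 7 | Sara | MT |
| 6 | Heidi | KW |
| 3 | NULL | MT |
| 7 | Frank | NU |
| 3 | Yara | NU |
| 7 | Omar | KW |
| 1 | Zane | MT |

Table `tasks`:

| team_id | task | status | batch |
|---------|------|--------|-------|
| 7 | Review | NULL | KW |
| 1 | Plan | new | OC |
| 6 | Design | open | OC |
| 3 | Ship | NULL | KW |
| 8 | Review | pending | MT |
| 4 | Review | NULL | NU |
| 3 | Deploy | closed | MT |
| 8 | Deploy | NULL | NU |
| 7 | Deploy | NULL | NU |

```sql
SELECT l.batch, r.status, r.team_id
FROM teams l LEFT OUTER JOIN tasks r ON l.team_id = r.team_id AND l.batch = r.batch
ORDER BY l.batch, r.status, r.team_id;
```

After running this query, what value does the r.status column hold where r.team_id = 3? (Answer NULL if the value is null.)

LEFT JOIN keeps every row from `teams`; unmatched rows get NULL for `tasks`'s columns.
Matching on l.team_id = r.team_id AND l.batch = r.batch.
- l[0] team_id=7, batch=KW → 1 match(es) in r → 1 row(s).
- l[1] team_id=7, batch=MT → no match; kept with NULLs on the r side.
- l[2] team_id=6, batch=KW → no match; kept with NULLs on the r side.
- l[3] team_id=3, batch=MT → 1 match(es) in r → 1 row(s).
- l[4] team_id=7, batch=NU → 1 match(es) in r → 1 row(s).
- l[5] team_id=3, batch=NU → no match; kept with NULLs on the r side.
- l[6] team_id=7, batch=KW → 1 match(es) in r → 1 row(s).
- l[7] team_id=1, batch=MT → no match; kept with NULLs on the r side.

closed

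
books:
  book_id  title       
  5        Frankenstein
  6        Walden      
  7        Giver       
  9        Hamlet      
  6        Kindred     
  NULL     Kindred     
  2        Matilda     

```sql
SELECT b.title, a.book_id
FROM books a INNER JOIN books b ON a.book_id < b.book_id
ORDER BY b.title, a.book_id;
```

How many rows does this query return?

INNER JOIN keeps only pairs where the ON condition holds.
Matching on a.book_id < b.book_id. A NULL in a compared column never satisfies the condition.
- book_id=5: 4 matching b row(s), so 4 row(s) emitted.
- book_id=6: 2 matching b row(s), so 2 row(s) emitted.
- book_id=7: 1 matching b row(s), so 1 row(s) emitted.
- book_id=9: no matching b row, dropped.
- book_id=6: 2 matching b row(s), so 2 row(s) emitted.
- book_id=NULL: no matching b row, dropped.
- book_id=2: 5 matching b row(s), so 5 row(s) emitted.
Total: 14 rows.

14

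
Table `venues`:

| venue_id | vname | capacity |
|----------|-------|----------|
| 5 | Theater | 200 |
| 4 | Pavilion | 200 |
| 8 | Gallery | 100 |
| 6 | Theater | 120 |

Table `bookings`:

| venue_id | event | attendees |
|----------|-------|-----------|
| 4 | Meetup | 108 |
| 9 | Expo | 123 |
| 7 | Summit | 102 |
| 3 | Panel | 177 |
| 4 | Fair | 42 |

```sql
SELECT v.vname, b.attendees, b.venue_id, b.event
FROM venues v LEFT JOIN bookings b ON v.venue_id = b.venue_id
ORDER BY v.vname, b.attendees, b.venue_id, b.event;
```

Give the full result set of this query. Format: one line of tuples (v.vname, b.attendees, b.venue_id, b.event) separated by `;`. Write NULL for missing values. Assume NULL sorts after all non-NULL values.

(Gallery, NULL, NULL, NULL); (Pavilion, 42, 4, Fair); (Pavilion, 108, 4, Meetup); (Theater, NULL, NULL, NULL); (Theater, NULL, NULL, NULL)

LEFT JOIN keeps every row from `venues`; unmatched rows get NULL for `bookings`'s columns.
Matching on v.venue_id = b.venue_id.
- venue_id=5: no b row matches, row kept with b columns NULL.
- venue_id=4: 2 matching b row(s), so 2 row(s) emitted.
- venue_id=8: no b row matches, row kept with b columns NULL.
- venue_id=6: no b row matches, row kept with b columns NULL.
After projecting and ordering:
v.vname | b.attendees | b.venue_id | b.event
Gallery | NULL | NULL | NULL
Pavilion | 42 | 4 | Fair
Pavilion | 108 | 4 | Meetup
Theater | NULL | NULL | NULL
Theater | NULL | NULL | NULL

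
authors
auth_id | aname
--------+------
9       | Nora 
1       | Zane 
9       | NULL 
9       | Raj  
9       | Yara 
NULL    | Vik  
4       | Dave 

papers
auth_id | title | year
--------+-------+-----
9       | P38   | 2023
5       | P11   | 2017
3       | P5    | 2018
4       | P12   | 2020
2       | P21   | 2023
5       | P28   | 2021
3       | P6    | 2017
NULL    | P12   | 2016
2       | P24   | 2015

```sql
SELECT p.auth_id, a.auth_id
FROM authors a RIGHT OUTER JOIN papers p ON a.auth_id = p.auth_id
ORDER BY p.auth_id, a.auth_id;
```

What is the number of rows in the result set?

RIGHT JOIN keeps every row from `papers`; unmatched rows get NULL for `authors`'s columns.
Matching on a.auth_id = p.auth_id. A NULL in a compared column never satisfies the condition.
- a[0] auth_id=9 → 1 match(es) in p → 1 row(s).
- a[1] auth_id=1 → no match.
- a[2] auth_id=9 → 1 match(es) in p → 1 row(s).
- a[3] auth_id=9 → 1 match(es) in p → 1 row(s).
- a[4] auth_id=9 → 1 match(es) in p → 1 row(s).
- a[5] auth_id=NULL → no match.
- a[6] auth_id=4 → 1 match(es) in p → 1 row(s).
- 7 p row(s) had no a match → kept, a columns NULL.
Total: 5 matched + 7 padded = 12 rows.

12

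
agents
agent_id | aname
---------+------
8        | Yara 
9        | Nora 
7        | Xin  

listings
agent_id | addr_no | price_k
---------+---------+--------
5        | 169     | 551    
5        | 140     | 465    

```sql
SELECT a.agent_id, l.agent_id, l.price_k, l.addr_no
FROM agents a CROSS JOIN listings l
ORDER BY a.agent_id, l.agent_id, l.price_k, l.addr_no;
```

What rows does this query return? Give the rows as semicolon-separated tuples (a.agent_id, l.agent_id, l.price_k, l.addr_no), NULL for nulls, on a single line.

CROSS JOIN pairs every row of `agents` with every row of `listings`: 3 × 2 = 6 rows.
After projecting and ordering:
a.agent_id | l.agent_id | l.price_k | l.addr_no
7 | 5 | 465 | 140
7 | 5 | 551 | 169
8 | 5 | 465 | 140
8 | 5 | 551 | 169
9 | 5 | 465 | 140
9 | 5 | 551 | 169

(7, 5, 465, 140); (7, 5, 551, 169); (8, 5, 465, 140); (8, 5, 551, 169); (9, 5, 465, 140); (9, 5, 551, 169)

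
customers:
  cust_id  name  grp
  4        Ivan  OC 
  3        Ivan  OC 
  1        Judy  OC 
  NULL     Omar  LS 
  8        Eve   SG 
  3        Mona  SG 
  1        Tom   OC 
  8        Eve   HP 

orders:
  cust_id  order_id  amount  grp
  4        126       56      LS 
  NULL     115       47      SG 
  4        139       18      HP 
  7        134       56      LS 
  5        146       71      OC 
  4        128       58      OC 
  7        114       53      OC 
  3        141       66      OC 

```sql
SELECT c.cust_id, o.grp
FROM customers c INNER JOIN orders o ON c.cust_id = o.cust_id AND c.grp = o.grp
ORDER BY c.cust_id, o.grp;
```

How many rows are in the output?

INNER JOIN keeps only pairs where the ON condition holds.
Matching on c.cust_id = o.cust_id AND c.grp = o.grp. A NULL in a compared column never satisfies the condition.
- cust_id=4, grp=OC: 1 matching o row(s), so 1 row(s) emitted.
- cust_id=3, grp=OC: 1 matching o row(s), so 1 row(s) emitted.
- cust_id=1, grp=OC: no matching o row, dropped.
- cust_id=NULL, grp=LS: no matching o row, dropped.
- cust_id=8, grp=SG: no matching o row, dropped.
- cust_id=3, grp=SG: no matching o row, dropped.
- cust_id=1, grp=OC: no matching o row, dropped.
- cust_id=8, grp=HP: no matching o row, dropped.
Total: 2 rows.

2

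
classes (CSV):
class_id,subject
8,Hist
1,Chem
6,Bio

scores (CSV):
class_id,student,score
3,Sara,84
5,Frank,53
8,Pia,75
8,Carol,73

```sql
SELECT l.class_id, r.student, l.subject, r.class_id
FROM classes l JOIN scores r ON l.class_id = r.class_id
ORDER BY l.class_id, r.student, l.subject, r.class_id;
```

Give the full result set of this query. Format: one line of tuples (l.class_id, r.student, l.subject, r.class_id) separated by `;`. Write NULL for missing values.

INNER JOIN keeps only pairs where the ON condition holds.
Matching on l.class_id = r.class_id.
Matched pairs: 2.

(8, Carol, Hist, 8); (8, Pia, Hist, 8)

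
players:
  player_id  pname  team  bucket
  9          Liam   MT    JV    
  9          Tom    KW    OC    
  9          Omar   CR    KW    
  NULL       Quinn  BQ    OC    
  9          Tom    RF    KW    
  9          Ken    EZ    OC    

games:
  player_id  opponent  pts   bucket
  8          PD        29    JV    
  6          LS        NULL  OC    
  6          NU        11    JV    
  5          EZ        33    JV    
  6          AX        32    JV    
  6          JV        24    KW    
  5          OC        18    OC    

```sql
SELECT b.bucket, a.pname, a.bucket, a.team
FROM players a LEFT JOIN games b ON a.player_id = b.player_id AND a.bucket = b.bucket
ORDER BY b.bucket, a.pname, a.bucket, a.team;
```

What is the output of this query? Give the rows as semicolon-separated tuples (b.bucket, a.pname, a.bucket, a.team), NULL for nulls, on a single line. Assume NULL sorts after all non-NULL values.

LEFT JOIN keeps every row from `players`; unmatched rows get NULL for `games`'s columns.
Matching on a.player_id = b.player_id AND a.bucket = b.bucket. A NULL in a compared column never satisfies the condition.
- a row (player_id=9, bucket=JV): no match → kept, b columns NULL.
- a row (player_id=9, bucket=OC): no match → kept, b columns NULL.
- a row (player_id=9, bucket=KW): no match → kept, b columns NULL.
- a row (player_id=NULL, bucket=OC): no match → kept, b columns NULL.
- a row (player_id=9, bucket=KW): no match → kept, b columns NULL.
- a row (player_id=9, bucket=OC): no match → kept, b columns NULL.
After projecting and ordering:
b.bucket | a.pname | a.bucket | a.team
NULL | Ken | OC | EZ
NULL | Liam | JV | MT
NULL | Omar | KW | CR
NULL | Quinn | OC | BQ
NULL | Tom | KW | RF
NULL | Tom | OC | KW

(NULL, Ken, OC, EZ); (NULL, Liam, JV, MT); (NULL, Omar, KW, CR); (NULL, Quinn, OC, BQ); (NULL, Tom, KW, RF); (NULL, Tom, OC, KW)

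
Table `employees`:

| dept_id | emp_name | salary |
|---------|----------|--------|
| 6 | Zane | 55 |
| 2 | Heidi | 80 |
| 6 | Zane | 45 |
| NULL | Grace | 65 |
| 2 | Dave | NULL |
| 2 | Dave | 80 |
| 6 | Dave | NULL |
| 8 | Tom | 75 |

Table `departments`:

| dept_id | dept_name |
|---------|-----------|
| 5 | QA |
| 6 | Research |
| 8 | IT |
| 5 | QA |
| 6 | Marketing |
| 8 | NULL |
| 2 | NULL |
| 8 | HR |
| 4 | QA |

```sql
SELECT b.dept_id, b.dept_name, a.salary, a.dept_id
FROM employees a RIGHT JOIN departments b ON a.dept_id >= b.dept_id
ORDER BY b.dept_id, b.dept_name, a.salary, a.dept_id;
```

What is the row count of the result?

30

RIGHT JOIN keeps every row from `departments`; unmatched rows get NULL for `employees`'s columns.
Matching on a.dept_id >= b.dept_id. A NULL in a compared column never satisfies the condition.
Matched pairs: 30; unmatched b rows kept: 0.
Total: 30 rows.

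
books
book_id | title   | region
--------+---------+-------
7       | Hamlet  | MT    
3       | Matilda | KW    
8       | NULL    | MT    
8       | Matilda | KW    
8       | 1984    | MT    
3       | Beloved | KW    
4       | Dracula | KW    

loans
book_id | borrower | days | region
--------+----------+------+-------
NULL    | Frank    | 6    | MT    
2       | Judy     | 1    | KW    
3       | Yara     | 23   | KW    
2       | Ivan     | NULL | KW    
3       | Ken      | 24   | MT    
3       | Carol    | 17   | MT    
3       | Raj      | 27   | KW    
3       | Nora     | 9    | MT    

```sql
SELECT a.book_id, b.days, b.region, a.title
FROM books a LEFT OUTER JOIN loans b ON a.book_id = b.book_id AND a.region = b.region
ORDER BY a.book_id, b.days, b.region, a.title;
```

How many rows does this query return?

LEFT JOIN keeps every row from `books`; unmatched rows get NULL for `loans`'s columns.
Matching on a.book_id = b.book_id AND a.region = b.region. A NULL in a compared column never satisfies the condition.
- a (book_id=7, region=MT) has no partner → padded with NULL.
- a (book_id=3, region=KW) pairs with 2 row(s) of b.
- a (book_id=8, region=MT) has no partner → padded with NULL.
- a (book_id=8, region=KW) has no partner → padded with NULL.
- a (book_id=8, region=MT) has no partner → padded with NULL.
- a (book_id=3, region=KW) pairs with 2 row(s) of b.
- a (book_id=4, region=KW) has no partner → padded with NULL.
Total: 4 matched + 5 padded = 9 rows.

9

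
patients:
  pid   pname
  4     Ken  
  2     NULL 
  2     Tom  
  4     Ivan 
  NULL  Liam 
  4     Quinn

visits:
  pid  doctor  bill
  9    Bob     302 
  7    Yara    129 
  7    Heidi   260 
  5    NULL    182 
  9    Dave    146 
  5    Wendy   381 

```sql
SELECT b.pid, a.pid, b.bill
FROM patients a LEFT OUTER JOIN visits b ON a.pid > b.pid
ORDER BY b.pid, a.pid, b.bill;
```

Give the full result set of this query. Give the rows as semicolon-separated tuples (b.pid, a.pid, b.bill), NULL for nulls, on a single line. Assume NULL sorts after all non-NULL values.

LEFT JOIN keeps every row from `patients`; unmatched rows get NULL for `visits`'s columns.
Matching on a.pid > b.pid. A NULL in a compared column never satisfies the condition.
- pid=4: no b row matches, row kept with b columns NULL.
- pid=2: no b row matches, row kept with b columns NULL.
- pid=2: no b row matches, row kept with b columns NULL.
- pid=4: no b row matches, row kept with b columns NULL.
- pid=NULL: no b row matches, row kept with b columns NULL.
- pid=4: no b row matches, row kept with b columns NULL.
After projecting and ordering:
b.pid | a.pid | b.bill
NULL | 2 | NULL
NULL | 2 | NULL
NULL | 4 | NULL
NULL | 4 | NULL
NULL | 4 | NULL
NULL | NULL | NULL

(NULL, 2, NULL); (NULL, 2, NULL); (NULL, 4, NULL); (NULL, 4, NULL); (NULL, 4, NULL); (NULL, NULL, NULL)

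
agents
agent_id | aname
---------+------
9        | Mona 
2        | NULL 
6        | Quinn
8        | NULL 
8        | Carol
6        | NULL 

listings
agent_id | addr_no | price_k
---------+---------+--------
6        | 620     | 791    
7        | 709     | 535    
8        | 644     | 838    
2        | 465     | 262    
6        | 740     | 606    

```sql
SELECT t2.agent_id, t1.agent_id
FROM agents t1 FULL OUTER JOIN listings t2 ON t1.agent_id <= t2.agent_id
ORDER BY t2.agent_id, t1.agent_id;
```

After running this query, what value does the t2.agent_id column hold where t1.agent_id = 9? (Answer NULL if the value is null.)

NULL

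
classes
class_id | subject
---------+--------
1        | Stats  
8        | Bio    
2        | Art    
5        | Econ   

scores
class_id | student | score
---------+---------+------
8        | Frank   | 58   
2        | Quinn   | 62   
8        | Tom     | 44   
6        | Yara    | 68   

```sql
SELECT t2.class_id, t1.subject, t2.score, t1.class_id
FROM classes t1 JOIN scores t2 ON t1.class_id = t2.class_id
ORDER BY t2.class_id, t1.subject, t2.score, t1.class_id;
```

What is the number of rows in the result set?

INNER JOIN keeps only pairs where the ON condition holds.
Matching on t1.class_id = t2.class_id.
- class_id=1: no matching t2 row, dropped.
- class_id=8: 2 matching t2 row(s), so 2 row(s) emitted.
- class_id=2: 1 matching t2 row(s), so 1 row(s) emitted.
- class_id=5: no matching t2 row, dropped.
Total: 3 rows.

3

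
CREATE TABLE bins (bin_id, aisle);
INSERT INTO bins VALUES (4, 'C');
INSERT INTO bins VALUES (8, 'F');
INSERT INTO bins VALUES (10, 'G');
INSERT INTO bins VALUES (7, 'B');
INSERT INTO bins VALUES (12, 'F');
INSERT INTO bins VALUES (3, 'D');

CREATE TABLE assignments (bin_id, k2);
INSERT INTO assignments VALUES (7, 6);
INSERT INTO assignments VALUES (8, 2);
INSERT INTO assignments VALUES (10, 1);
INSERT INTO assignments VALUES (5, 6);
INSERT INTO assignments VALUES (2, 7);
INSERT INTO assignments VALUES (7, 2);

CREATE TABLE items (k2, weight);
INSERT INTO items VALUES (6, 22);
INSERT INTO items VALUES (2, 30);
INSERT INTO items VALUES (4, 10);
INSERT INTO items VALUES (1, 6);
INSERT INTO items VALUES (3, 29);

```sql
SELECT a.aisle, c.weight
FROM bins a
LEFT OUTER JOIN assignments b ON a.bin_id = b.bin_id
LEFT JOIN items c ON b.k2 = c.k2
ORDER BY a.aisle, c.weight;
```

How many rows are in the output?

Evaluate left to right. First `bins a LEFT JOIN assignments b` on bin_id: 7 row(s).
Then LEFT JOIN `items c` on k2: each of those 7 rows is kept; rows whose b.k2 has no match in c get NULL for c's columns.
Result: 7 row(s).

7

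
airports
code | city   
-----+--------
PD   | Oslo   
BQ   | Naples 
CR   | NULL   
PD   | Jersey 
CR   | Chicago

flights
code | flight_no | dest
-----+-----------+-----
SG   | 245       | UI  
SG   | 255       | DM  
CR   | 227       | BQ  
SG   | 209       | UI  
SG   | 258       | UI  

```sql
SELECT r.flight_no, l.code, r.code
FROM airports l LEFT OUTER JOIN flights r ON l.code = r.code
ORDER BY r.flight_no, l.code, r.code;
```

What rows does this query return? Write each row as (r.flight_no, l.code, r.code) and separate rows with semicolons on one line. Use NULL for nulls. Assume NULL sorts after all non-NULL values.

(227, CR, CR); (227, CR, CR); (NULL, BQ, NULL); (NULL, PD, NULL); (NULL, PD, NULL)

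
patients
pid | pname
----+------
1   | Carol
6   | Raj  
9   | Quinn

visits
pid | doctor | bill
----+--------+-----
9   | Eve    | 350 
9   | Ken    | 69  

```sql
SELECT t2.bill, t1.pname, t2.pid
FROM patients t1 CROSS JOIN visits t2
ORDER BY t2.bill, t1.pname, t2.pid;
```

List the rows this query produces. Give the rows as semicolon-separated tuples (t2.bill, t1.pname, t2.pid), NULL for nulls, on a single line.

CROSS JOIN pairs every row of `patients` with every row of `visits`: 3 × 2 = 6 rows.

(69, Carol, 9); (69, Quinn, 9); (69, Raj, 9); (350, Carol, 9); (350, Quinn, 9); (350, Raj, 9)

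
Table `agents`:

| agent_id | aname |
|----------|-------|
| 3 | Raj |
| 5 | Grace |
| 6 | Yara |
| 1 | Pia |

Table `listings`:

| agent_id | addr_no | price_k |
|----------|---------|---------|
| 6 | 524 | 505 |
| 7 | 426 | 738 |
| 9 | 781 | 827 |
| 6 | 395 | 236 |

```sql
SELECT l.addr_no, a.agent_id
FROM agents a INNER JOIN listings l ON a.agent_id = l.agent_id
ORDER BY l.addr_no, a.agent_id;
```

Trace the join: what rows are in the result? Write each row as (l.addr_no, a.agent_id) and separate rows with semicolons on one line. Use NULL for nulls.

INNER JOIN keeps only pairs where the ON condition holds.
Matching on a.agent_id = l.agent_id.
- a row (agent_id=3): no match → dropped.
- a row (agent_id=5): no match → dropped.
- a row (agent_id=6): matches 2 l row(s) → 2 output row(s).
- a row (agent_id=1): no match → dropped.
After projecting and ordering:
l.addr_no | a.agent_id
395 | 6
524 | 6

(395, 6); (524, 6)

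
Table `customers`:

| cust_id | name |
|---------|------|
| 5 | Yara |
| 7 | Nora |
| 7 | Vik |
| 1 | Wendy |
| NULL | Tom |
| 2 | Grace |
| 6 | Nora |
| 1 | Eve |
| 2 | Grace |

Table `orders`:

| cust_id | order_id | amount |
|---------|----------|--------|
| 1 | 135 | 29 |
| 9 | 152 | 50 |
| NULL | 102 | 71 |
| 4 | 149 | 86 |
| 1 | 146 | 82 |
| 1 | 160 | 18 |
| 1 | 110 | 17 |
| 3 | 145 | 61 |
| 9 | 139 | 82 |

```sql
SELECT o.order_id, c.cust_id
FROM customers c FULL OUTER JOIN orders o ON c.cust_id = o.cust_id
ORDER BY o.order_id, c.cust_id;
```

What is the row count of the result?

20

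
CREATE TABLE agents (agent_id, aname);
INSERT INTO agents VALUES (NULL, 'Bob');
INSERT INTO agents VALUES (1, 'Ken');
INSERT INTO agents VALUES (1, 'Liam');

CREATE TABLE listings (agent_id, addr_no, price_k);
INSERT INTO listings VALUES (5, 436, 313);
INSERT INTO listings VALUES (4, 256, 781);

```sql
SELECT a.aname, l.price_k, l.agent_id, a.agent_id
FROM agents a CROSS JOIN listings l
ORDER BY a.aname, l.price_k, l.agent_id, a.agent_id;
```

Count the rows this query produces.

CROSS JOIN pairs every row of `agents` with every row of `listings`: 3 × 2 = 6 rows.

6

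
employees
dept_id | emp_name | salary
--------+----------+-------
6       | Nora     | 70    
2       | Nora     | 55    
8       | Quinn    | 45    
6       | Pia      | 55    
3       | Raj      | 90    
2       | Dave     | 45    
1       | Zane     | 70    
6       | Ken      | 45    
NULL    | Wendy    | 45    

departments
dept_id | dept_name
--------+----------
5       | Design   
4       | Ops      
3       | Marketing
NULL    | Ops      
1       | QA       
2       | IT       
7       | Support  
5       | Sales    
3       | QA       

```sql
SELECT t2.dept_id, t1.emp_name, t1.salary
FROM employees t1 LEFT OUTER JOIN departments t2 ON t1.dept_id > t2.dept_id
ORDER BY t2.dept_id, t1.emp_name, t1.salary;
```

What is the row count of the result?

LEFT JOIN keeps every row from `employees`; unmatched rows get NULL for `departments`'s columns.
Matching on t1.dept_id > t2.dept_id. A NULL in a compared column never satisfies the condition.
Matched pairs: 33; unmatched t1 rows kept: 2.
Total: 33 matched + 2 padded = 35 rows.

35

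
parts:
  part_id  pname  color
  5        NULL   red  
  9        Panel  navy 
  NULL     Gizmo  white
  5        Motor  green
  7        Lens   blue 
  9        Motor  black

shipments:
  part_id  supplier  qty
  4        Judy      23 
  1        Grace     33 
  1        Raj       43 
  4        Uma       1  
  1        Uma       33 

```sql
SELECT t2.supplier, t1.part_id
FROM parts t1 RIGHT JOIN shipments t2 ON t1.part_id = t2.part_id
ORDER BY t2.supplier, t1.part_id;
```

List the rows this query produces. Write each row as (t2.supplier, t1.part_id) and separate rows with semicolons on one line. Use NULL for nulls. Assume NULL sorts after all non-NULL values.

RIGHT JOIN keeps every row from `shipments`; unmatched rows get NULL for `parts`'s columns.
Matching on t1.part_id = t2.part_id. A NULL in a compared column never satisfies the condition.
Matched pairs: 0; unmatched t2 rows kept: 5.

(Grace, NULL); (Judy, NULL); (Raj, NULL); (Uma, NULL); (Uma, NULL)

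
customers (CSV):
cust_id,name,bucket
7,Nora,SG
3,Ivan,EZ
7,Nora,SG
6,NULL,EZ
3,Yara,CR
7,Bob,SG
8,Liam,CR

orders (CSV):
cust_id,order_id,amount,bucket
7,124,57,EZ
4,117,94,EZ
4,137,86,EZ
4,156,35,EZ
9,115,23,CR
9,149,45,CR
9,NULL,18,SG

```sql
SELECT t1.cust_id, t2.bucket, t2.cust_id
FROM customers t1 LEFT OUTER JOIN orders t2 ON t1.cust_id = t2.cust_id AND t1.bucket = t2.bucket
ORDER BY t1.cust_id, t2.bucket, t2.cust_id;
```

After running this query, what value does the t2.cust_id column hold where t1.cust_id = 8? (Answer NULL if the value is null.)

LEFT JOIN keeps every row from `customers`; unmatched rows get NULL for `orders`'s columns.
Matching on t1.cust_id = t2.cust_id AND t1.bucket = t2.bucket.
- t1 row (cust_id=7, bucket=SG): no match → kept, t2 columns NULL.
- t1 row (cust_id=3, bucket=EZ): no match → kept, t2 columns NULL.
- t1 row (cust_id=7, bucket=SG): no match → kept, t2 columns NULL.
- t1 row (cust_id=6, bucket=EZ): no match → kept, t2 columns NULL.
- t1 row (cust_id=3, bucket=CR): no match → kept, t2 columns NULL.
- t1 row (cust_id=7, bucket=SG): no match → kept, t2 columns NULL.
- t1 row (cust_id=8, bucket=CR): no match → kept, t2 columns NULL.

NULL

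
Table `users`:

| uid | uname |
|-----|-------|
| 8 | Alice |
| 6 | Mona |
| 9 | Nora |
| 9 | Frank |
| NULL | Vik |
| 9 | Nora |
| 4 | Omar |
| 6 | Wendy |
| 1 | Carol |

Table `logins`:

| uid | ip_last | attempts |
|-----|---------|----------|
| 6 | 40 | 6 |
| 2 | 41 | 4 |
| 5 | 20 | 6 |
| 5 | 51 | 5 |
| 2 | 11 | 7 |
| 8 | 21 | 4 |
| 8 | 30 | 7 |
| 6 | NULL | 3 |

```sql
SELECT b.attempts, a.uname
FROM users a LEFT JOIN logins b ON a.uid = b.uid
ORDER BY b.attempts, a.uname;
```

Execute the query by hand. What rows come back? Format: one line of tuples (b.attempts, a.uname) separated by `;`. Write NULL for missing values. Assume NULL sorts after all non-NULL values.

(3, Mona); (3, Wendy); (4, Alice); (6, Mona); (6, Wendy); (7, Alice); (NULL, Carol); (NULL, Frank); (NULL, Nora); (NULL, Nora); (NULL, Omar); (NULL, Vik)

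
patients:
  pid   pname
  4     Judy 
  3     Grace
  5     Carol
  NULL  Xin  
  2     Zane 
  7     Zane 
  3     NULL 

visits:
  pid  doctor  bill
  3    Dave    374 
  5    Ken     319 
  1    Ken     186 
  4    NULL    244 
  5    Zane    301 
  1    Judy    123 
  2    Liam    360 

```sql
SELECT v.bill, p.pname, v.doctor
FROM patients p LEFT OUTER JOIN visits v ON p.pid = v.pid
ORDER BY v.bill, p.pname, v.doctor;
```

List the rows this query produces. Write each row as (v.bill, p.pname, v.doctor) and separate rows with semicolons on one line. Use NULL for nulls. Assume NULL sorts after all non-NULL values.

(244, Judy, NULL); (301, Carol, Zane); (319, Carol, Ken); (360, Zane, Liam); (374, Grace, Dave); (374, NULL, Dave); (NULL, Xin, NULL); (NULL, Zane, NULL)

LEFT JOIN keeps every row from `patients`; unmatched rows get NULL for `visits`'s columns.
Matching on p.pid = v.pid. A NULL in a compared column never satisfies the condition.
- p row (pid=4): matches 1 v row(s) → 1 output row(s).
- p row (pid=3): matches 1 v row(s) → 1 output row(s).
- p row (pid=5): matches 2 v row(s) → 2 output row(s).
- p row (pid=NULL): no match → kept, v columns NULL.
- p row (pid=2): matches 1 v row(s) → 1 output row(s).
- p row (pid=7): no match → kept, v columns NULL.
- p row (pid=3): matches 1 v row(s) → 1 output row(s).
After projecting and ordering:
v.bill | p.pname | v.doctor
244 | Judy | NULL
301 | Carol | Zane
319 | Carol | Ken
360 | Zane | Liam
374 | Grace | Dave
374 | NULL | Dave
NULL | Xin | NULL
NULL | Zane | NULL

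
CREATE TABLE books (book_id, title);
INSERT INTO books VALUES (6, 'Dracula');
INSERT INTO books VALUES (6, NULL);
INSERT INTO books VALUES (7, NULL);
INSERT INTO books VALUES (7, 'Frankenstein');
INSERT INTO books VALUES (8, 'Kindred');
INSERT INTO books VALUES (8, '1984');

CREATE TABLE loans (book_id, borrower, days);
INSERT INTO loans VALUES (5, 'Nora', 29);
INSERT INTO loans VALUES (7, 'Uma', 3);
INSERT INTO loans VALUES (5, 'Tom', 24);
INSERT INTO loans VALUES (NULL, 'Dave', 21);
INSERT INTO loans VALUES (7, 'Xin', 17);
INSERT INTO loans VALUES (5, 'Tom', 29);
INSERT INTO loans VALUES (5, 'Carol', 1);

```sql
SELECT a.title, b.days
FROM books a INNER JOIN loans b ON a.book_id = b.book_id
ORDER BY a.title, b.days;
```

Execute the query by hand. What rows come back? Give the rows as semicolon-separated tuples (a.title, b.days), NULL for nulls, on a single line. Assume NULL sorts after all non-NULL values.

INNER JOIN keeps only pairs where the ON condition holds.
Matching on a.book_id = b.book_id. A NULL in a compared column never satisfies the condition.
- a[0] book_id=6 → no match; dropped.
- a[1] book_id=6 → no match; dropped.
- a[2] book_id=7 → 2 match(es) in b → 2 row(s).
- a[3] book_id=7 → 2 match(es) in b → 2 row(s).
- a[4] book_id=8 → no match; dropped.
- a[5] book_id=8 → no match; dropped.
After projecting and ordering:
a.title | b.days
Frankenstein | 3
Frankenstein | 17
NULL | 3
NULL | 17

(Frankenstein, 3); (Frankenstein, 17); (NULL, 3); (NULL, 17)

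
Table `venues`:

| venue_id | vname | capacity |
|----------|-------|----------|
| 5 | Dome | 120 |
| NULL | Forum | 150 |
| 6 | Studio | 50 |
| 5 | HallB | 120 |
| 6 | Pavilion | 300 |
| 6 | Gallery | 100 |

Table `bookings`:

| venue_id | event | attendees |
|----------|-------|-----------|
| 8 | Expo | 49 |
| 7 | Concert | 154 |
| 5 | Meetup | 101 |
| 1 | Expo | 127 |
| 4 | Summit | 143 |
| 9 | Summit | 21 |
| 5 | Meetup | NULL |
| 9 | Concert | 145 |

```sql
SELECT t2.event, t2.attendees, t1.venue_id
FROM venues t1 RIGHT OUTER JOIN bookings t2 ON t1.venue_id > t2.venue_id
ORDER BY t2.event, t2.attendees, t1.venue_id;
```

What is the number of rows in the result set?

20

RIGHT JOIN keeps every row from `bookings`; unmatched rows get NULL for `venues`'s columns.
Matching on t1.venue_id > t2.venue_id. A NULL in a compared column never satisfies the condition.
Matched pairs: 16; unmatched t2 rows kept: 4.
Total: 16 matched + 4 padded = 20 rows.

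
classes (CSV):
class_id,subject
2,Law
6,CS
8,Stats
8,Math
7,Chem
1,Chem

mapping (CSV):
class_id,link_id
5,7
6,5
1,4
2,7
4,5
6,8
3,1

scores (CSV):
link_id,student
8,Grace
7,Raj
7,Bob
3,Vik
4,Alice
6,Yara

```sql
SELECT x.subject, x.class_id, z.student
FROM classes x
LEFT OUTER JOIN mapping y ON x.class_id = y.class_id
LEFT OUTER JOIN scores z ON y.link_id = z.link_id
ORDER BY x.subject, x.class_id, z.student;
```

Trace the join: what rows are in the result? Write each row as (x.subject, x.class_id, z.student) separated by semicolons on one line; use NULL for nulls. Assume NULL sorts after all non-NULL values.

(CS, 6, Grace); (CS, 6, NULL); (Chem, 1, Alice); (Chem, 7, NULL); (Law, 2, Bob); (Law, 2, Raj); (Math, 8, NULL); (Stats, 8, NULL)

Evaluate left to right. First `classes x LEFT JOIN mapping y` on class_id: 7 row(s).
Then LEFT JOIN `scores z` on link_id: each of those 7 rows is kept; rows whose y.link_id has no match in z get NULL for z's columns.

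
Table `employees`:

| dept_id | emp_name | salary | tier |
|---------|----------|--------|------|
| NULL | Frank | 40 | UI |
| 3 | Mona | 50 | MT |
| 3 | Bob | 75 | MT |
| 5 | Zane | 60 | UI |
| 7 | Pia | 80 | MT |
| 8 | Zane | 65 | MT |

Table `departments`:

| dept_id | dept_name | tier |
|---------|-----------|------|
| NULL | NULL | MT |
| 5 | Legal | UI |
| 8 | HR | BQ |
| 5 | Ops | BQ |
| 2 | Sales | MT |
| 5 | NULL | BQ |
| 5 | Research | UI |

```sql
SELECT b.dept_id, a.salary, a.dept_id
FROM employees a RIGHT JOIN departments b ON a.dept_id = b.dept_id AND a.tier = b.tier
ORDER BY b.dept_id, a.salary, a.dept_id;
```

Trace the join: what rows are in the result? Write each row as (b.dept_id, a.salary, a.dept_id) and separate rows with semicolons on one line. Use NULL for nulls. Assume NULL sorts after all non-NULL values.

RIGHT JOIN keeps every row from `departments`; unmatched rows get NULL for `employees`'s columns.
Matching on a.dept_id = b.dept_id AND a.tier = b.tier. A NULL in a compared column never satisfies the condition.
Matched pairs: 2; unmatched b rows kept: 5.

(2, NULL, NULL); (5, 60, 5); (5, 60, 5); (5, NULL, NULL); (5, NULL, NULL); (8, NULL, NULL); (NULL, NULL, NULL)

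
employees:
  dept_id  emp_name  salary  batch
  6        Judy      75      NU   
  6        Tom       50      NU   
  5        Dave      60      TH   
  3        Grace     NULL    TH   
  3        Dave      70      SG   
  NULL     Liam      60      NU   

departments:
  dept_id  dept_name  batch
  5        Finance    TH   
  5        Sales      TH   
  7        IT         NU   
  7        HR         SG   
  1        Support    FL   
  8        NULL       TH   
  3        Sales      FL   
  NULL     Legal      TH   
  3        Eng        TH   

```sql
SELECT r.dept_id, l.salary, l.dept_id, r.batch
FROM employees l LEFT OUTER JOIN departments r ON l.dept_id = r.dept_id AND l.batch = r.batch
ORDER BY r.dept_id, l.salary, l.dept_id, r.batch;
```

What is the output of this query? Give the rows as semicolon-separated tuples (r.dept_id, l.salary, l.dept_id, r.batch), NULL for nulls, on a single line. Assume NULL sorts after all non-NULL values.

LEFT JOIN keeps every row from `employees`; unmatched rows get NULL for `departments`'s columns.
Matching on l.dept_id = r.dept_id AND l.batch = r.batch. A NULL in a compared column never satisfies the condition.
- l (dept_id=6, batch=NU) has no partner → padded with NULL.
- l (dept_id=6, batch=NU) has no partner → padded with NULL.
- l (dept_id=5, batch=TH) pairs with 2 row(s) of r.
- l (dept_id=3, batch=TH) pairs with 1 row(s) of r.
- l (dept_id=3, batch=SG) has no partner → padded with NULL.
- l (dept_id=NULL, batch=NU) has no partner → padded with NULL.
After projecting and ordering:
r.dept_id | l.salary | l.dept_id | r.batch
3 | NULL | 3 | TH
5 | 60 | 5 | TH
5 | 60 | 5 | TH
NULL | 50 | 6 | NULL
NULL | 60 | NULL | NULL
NULL | 70 | 3 | NULL
NULL | 75 | 6 | NULL

(3, NULL, 3, TH); (5, 60, 5, TH); (5, 60, 5, TH); (NULL, 50, 6, NULL); (NULL, 60, NULL, NULL); (NULL, 70, 3, NULL); (NULL, 75, 6, NULL)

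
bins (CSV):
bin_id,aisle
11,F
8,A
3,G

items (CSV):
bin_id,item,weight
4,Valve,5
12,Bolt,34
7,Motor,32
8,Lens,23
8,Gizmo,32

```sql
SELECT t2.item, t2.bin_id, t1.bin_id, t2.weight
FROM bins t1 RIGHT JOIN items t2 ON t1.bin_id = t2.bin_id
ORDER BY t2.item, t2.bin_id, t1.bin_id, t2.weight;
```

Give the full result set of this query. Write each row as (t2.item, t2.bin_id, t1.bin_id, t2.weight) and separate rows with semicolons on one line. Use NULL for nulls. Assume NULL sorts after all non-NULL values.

(Bolt, 12, NULL, 34); (Gizmo, 8, 8, 32); (Lens, 8, 8, 23); (Motor, 7, NULL, 32); (Valve, 4, NULL, 5)

RIGHT JOIN keeps every row from `items`; unmatched rows get NULL for `bins`'s columns.
Matching on t1.bin_id = t2.bin_id.
- t1 (bin_id=11) has no partner in t2.
- t1 (bin_id=8) pairs with 2 row(s) of t2.
- t1 (bin_id=3) has no partner in t2.
- 3 t2 row(s) had no t1 match → kept, t1 columns NULL.
After projecting and ordering:
t2.item | t2.bin_id | t1.bin_id | t2.weight
Bolt | 12 | NULL | 34
Gizmo | 8 | 8 | 32
Lens | 8 | 8 | 23
Motor | 7 | NULL | 32
Valve | 4 | NULL | 5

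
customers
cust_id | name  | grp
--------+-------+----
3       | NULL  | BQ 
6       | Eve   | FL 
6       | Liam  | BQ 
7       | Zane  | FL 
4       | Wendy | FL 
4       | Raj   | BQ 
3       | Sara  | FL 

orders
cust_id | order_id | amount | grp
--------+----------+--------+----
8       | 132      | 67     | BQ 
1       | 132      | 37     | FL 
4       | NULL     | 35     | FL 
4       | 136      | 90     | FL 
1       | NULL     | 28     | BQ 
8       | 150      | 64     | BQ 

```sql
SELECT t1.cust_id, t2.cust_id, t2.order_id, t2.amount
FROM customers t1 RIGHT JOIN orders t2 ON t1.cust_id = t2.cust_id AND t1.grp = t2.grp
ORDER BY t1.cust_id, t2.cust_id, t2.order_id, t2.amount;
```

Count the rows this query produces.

6

RIGHT JOIN keeps every row from `orders`; unmatched rows get NULL for `customers`'s columns.
Matching on t1.cust_id = t2.cust_id AND t1.grp = t2.grp.
Matched pairs: 2; unmatched t2 rows kept: 4.
Total: 2 matched + 4 padded = 6 rows.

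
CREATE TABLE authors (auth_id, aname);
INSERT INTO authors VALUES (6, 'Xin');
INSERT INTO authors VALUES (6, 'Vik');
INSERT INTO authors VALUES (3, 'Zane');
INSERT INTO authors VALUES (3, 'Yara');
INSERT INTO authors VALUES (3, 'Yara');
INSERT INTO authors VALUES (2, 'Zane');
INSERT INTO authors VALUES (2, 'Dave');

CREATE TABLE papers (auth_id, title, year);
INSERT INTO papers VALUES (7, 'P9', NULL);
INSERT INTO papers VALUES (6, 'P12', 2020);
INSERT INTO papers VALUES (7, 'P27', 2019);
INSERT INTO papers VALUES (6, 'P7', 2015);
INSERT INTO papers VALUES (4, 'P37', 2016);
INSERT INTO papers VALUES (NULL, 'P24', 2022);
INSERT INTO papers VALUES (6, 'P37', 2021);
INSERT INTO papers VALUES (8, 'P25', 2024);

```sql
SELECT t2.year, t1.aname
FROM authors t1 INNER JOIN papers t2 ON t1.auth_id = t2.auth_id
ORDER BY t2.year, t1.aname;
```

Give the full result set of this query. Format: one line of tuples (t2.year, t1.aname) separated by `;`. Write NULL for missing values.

(2015, Vik); (2015, Xin); (2020, Vik); (2020, Xin); (2021, Vik); (2021, Xin)

INNER JOIN keeps only pairs where the ON condition holds.
Matching on t1.auth_id = t2.auth_id. A NULL in a compared column never satisfies the condition.
- t1 (auth_id=6) pairs with 3 row(s) of t2.
- t1 (auth_id=6) pairs with 3 row(s) of t2.
- t1 (auth_id=3) has no partner → excluded.
- t1 (auth_id=3) has no partner → excluded.
- t1 (auth_id=3) has no partner → excluded.
- t1 (auth_id=2) has no partner → excluded.
- t1 (auth_id=2) has no partner → excluded.
After projecting and ordering:
t2.year | t1.aname
2015 | Vik
2015 | Xin
2020 | Vik
2020 | Xin
2021 | Vik
2021 | Xin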